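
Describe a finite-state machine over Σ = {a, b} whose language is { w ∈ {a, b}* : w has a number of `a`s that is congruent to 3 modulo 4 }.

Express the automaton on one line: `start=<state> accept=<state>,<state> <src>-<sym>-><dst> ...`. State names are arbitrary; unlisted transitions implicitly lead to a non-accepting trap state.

start=s0 accept=s3 s0-a->s1 s0-b->s0 s1-a->s2 s1-b->s1 s2-a->s3 s2-b->s2 s3-a->s0 s3-b->s3

Keep the running count of `a`s modulo 4: each `a` advances along the cycle s0 → s1 → s2 → s3 → s0 while other symbols loop. Accept at s3.
A 4-state machine:
        a   b  
>  s0   s1  s0 
   s1   s2  s1 
   s2   s3  s2 
 * s3   s0  s3 
(> = start, * = accepting)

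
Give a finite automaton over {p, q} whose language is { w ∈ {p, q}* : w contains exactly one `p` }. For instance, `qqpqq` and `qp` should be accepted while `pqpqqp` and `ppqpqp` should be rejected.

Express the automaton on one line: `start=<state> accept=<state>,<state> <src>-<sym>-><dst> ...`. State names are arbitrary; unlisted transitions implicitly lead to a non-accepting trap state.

Only the number of `p`s matters, and only up to 2. Make a chain A → B → C advanced by each `p` (with C absorbing); every other symbol self-loops. The accepting set is {B}.
       p  q 
>  A   B  A 
 * B   C  B 
   C   C  C 
(> = start, * = accepting)

start=A accept=B A-p->B A-q->A B-p->C B-q->B C-p->C C-q->C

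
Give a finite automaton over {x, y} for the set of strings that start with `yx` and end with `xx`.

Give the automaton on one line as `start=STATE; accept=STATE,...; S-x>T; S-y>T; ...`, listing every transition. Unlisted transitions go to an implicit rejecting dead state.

Handle the two conditions separately and then intersect. The first has 4 states tracking whether the input so far still matches the prefix `yx`; the second has 3 states tracking how much of the suffix `xx` has currently been matched. A product state is a pair (one from each), accepting exactly when both do. Minimizing collapses redundant product states.
With 6 states:
        x   y  
>  s0   s1  s2 
   s1   s1  s1 
   s2   s3  s1 
   s3   s4  s5 
 * s4   s4  s5 
   s5   s3  s5 
(> = start, * = accepting)

start=s0; accept=s4; s0-x>s1; s0-y>s2; s1-x>s1; s1-y>s1; s2-x>s3; s2-y>s1; s3-x>s4; s3-y>s5; s4-x>s4; s4-y>s5; s5-x>s3; s5-y>s5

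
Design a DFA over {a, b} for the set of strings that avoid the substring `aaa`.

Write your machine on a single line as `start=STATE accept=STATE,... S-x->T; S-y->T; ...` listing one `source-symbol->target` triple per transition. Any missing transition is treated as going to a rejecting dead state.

This is the complement of 'contains `aaa`'. Use the same substring-matching states — q0 through q3 holding how much of `aaa` has just been matched — but flip the accepting set: everything except the trap q3 accepts.
A 4-state machine:
        a   b  
>* q0   q1  q0 
 * q1   q2  q0 
 * q2   q3  q0 
   q3   q3  q3 
(> = start, * = accepting)

start=q0; accept=q0,q1,q2; q0-a->q1; q0-b->q0; q1-a->q2; q1-b->q0; q2-a->q3; q2-b->q0; q3-a->q3; q3-b->q3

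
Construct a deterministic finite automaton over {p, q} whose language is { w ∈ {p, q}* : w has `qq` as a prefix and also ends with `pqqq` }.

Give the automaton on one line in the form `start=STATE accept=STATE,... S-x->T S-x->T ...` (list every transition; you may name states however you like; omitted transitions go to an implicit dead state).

start=A accept=L A-p->B A-q->C B-p->B B-q->D C-p->B C-q->E D-p->B D-q->F E-p->G E-q->E F-p->B F-q->H G-p->G G-q->I H-p->B H-q->J I-p->G I-q->K J-p->B J-q->J K-p->G K-q->L L-p->G L-q->E

Handle the two conditions separately and then intersect. One (4 states) tracks whether the input so far still matches the prefix `qq`; the other (5 states) tracks how much of the suffix `pqqq` has currently been matched. Each combined state is a pair, one component from each; accept when both components accept.
With 12 states:
       p  q 
>  A   B  C 
   B   B  D 
   C   B  E 
   D   B  F 
   E   G  E 
   F   B  H 
   G   G  I 
   H   B  J 
   I   G  K 
   J   B  J 
   K   G  L 
 * L   G  E 
(> = start, * = accepting)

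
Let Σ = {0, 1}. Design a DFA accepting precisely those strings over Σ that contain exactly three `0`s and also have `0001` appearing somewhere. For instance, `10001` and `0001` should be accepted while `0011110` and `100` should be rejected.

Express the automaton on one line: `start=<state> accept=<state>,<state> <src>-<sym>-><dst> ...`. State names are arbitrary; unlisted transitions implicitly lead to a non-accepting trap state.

start=q0 accept=q5 q0-0->q1 q0-1->q0 q1-0->q2 q1-1->q3 q2-0->q4 q2-1->q3 q3-0->q3 q3-1->q3 q4-0->q3 q4-1->q5 q5-0->q3 q5-1->q5

Handle the two conditions separately and then intersect. One (5 states) tracks the count of `0`s, saturating at 4; the other (5 states) tracks whether and how much of `0001` has been seen. Each combined state is a pair, one component from each; accept when both components accept. Minimizing collapses redundant product states.
A 6-state machine:
        0   1  
>  q0   q1  q0 
   q1   q2  q3 
   q2   q4  q3 
   q3   q3  q3 
   q4   q3  q5 
 * q5   q3  q5 
(> = start, * = accepting)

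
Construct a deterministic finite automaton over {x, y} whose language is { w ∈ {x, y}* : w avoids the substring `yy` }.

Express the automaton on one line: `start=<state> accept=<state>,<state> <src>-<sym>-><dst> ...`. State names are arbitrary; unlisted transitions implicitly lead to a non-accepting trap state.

start=q0 accept=q0,q1 q0-x->q0 q0-y->q1 q1-x->q0 q1-y->q2 q2-x->q2 q2-y->q2

This is the complement of 'contains `yy`'. Use the same substring-matching states — q0 through q2 holding how much of `yy` has just been matched — but flip the accepting set: everything except the trap q2 accepts.
A 3-state machine:
        x   y  
>* q0   q0  q1 
 * q1   q0  q2 
   q2   q2  q2 
(> = start, * = accepting)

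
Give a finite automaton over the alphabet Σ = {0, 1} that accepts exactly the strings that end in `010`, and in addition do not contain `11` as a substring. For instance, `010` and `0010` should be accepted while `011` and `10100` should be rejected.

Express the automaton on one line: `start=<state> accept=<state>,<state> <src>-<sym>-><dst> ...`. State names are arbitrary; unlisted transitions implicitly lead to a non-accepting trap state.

Handle the two conditions separately and then intersect. One (4 states) tracks how much of the suffix `010` has currently been matched; the other (3 states) tracks partial matches of the forbidden pattern `11`. Each combined state is a pair, one component from each; accept when both components accept. After merging equivalent states the machine shrinks.
With 6 states:
        0   1  
>  S0   S1  S2 
   S1   S1  S3 
   S2   S1  S4 
   S3   S5  S4 
   S4   S4  S4 
 * S5   S1  S3 
(> = start, * = accepting)

start=S0 accept=S5 S0-0->S1 S0-1->S2 S1-0->S1 S1-1->S3 S2-0->S1 S2-1->S4 S3-0->S5 S3-1->S4 S4-0->S4 S4-1->S4 S5-0->S1 S5-1->S3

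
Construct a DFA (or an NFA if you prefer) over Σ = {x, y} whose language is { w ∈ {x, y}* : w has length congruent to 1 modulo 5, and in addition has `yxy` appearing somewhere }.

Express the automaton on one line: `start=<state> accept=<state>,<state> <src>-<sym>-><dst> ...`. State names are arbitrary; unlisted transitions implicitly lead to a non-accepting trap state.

start=s0 accept=s18 s0-x->s1 s0-y->s2 s1-x->s3 s1-y->s4 s2-x->s5 s2-y->s4 s3-x->s6 s3-y->s7 s4-x->s8 s4-y->s7 s5-x->s6 s5-y->s9 s6-x->s10 s6-y->s11 s7-x->s12 s7-y->s11 s8-x->s10 s8-y->s13 s9-x->s13 s9-y->s13 s10-x->s0 s10-y->s14 s11-x->s15 s11-y->s14 s12-x->s0 s12-y->s16 s13-x->s16 s13-y->s16 s14-x->s17 s14-y->s2 s15-x->s1 s15-y->s18 s16-x->s18 s16-y->s18 s17-x->s3 s17-y->s19 s18-x->s19 s18-y->s19 s19-x->s9 s19-y->s9

Build one automaton per condition and run them in lockstep. One (5 states) tracks the input length modulo 5; the other (4 states) tracks whether and how much of `yxy` has been seen. Each combined state is a pair, one component from each; accept when both components accept.
          x    y  
>  s0     s1   s2 
   s1     s3   s4 
   s2     s5   s4 
   s3     s6   s7 
   s4     s8   s7 
   s5     s6   s9 
   s6    s10  s11 
   s7    s12  s11 
   s8    s10  s13 
   s9    s13  s13 
   s10    s0  s14 
   s11   s15  s14 
   s12    s0  s16 
   s13   s16  s16 
   s14   s17   s2 
   s15    s1  s18 
   s16   s18  s18 
   s17    s3  s19 
 * s18   s19  s19 
   s19    s9   s9 
(> = start, * = accepting)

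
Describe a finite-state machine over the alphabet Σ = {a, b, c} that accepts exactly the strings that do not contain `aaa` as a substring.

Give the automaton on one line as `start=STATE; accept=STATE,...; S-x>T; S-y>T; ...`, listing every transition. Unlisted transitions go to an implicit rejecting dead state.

Track partial matches of the forbidden pattern `aaa`. State s3 is a dead state reached once `aaa` has occurred; every other state accepts. s0 means no part of `aaa` is currently matched.
With 4 states:
        a   b   c  
>* s0   s1  s0  s0 
 * s1   s2  s0  s0 
 * s2   s3  s0  s0 
   s3   s3  s3  s3 
(> = start, * = accepting)

start=s0; accept=s0,s1,s2; s0-a>s1; s0-b>s0; s0-c>s0; s1-a>s2; s1-b>s0; s1-c>s0; s2-a>s3; s2-b>s0; s2-c>s0; s3-a>s3; s3-b>s3; s3-c>s3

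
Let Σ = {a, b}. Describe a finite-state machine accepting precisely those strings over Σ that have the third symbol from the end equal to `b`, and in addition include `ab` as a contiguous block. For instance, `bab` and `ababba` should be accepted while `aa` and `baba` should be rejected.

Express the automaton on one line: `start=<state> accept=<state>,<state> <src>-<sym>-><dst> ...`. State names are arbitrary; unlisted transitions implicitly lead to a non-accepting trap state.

Handle the two conditions separately and then intersect. One (15 states) tracks the last 3 symbols read; the other (3 states) tracks whether and how much of `ab` has been seen. Each combined state is a pair, one component from each; accept when both components accept.
A 19-state machine:
          a    b  
>  s0     s1   s2 
   s1     s3   s4 
   s2     s5   s6 
   s3     s7   s8 
   s4     s9  s10 
   s5    s11  s12 
   s6    s13  s14 
   s7     s7   s8 
   s8     s9  s10 
   s9    s15  s12 
   s10   s16  s17 
   s11    s7   s8 
 * s12    s9  s10 
   s13   s11  s12 
   s14   s13  s14 
 * s15   s18   s8 
 * s16   s15  s12 
 * s17   s16  s17 
   s18   s18   s8 
(> = start, * = accepting)

start=s0 accept=s12,s15,s16,s17 s0-a->s1 s0-b->s2 s1-a->s3 s1-b->s4 s2-a->s5 s2-b->s6 s3-a->s7 s3-b->s8 s4-a->s9 s4-b->s10 s5-a->s11 s5-b->s12 s6-a->s13 s6-b->s14 s7-a->s7 s7-b->s8 s8-a->s9 s8-b->s10 s9-a->s15 s9-b->s12 s10-a->s16 s10-b->s17 s11-a->s7 s11-b->s8 s12-a->s9 s12-b->s10 s13-a->s11 s13-b->s12 s14-a->s13 s14-b->s14 s15-a->s18 s15-b->s8 s16-a->s15 s16-b->s12 s17-a->s16 s17-b->s17 s18-a->s18 s18-b->s8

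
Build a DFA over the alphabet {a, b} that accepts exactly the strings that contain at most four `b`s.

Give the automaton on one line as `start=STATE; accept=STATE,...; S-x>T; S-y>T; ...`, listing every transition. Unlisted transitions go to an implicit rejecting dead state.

Count `b`s, saturating at 5: states s0 through s4 mean 0 through 4 `b`s seen; s5 means more than 4. Each `b` increments (capped at s5); other symbols loop. Accept from {s0, s1, s2, s3, s4}.
        a   b  
>* s0   s0  s1 
 * s1   s1  s2 
 * s2   s2  s3 
 * s3   s3  s4 
 * s4   s4  s5 
   s5   s5  s5 
(> = start, * = accepting)

start=s0; accept=s0,s1,s2,s3,s4; s0-a>s0; s0-b>s1; s1-a>s1; s1-b>s2; s2-a>s2; s2-b>s3; s3-a>s3; s3-b>s4; s4-a>s4; s4-b>s5; s5-a>s5; s5-b>s5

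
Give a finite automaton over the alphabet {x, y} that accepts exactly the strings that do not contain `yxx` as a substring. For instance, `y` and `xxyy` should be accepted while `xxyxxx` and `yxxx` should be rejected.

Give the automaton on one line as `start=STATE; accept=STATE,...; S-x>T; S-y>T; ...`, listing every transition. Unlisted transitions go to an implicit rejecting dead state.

This is the complement of 'contains `yxx`'. Use the same substring-matching states — s0 through s3 holding how much of `yxx` has just been matched — but flip the accepting set: everything except the trap s3 accepts.
        x   y  
>* s0   s0  s1 
 * s1   s2  s1 
 * s2   s3  s1 
   s3   s3  s3 
(> = start, * = accepting)

start=s0; accept=s0,s1,s2; s0-x>s0; s0-y>s1; s1-x>s2; s1-y>s1; s2-x>s3; s2-y>s1; s3-x>s3; s3-y>s3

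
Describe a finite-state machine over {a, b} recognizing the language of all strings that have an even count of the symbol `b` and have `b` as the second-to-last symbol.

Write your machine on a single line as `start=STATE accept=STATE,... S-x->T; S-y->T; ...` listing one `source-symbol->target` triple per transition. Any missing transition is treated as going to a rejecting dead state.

Handle the two conditions separately and then intersect. The first has 2 states tracking the count of `b`s modulo 2; the second has 7 states tracking the last 2 symbols read. A product state is a pair (one from each), accepting exactly when both do. Equivalent product states are then merged.
        a   b  
>  S0   S0  S1 
   S1   S2  S3 
   S2   S2  S4 
 * S3   S5  S1 
   S4   S5  S1 
 * S5   S0  S1 
(> = start, * = accepting)

start=S0; accept=S3,S5; S0-a->S0; S0-b->S1; S1-a->S2; S1-b->S3; S2-a->S2; S2-b->S4; S3-a->S5; S3-b->S1; S4-a->S5; S4-b->S1; S5-a->S0; S5-b->S1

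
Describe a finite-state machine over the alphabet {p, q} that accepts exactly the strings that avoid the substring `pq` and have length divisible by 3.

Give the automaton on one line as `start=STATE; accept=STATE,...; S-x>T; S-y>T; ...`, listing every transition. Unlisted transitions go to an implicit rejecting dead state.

start=s0; accept=s0,s6; s0-p>s1; s0-q>s2; s1-p>s3; s1-q>s4; s2-p>s3; s2-q>s5; s3-p>s6; s3-q>s7; s4-p>s7; s4-q>s7; s5-p>s6; s5-q>s0; s6-p>s1; s6-q>s8; s7-p>s8; s7-q>s8; s8-p>s4; s8-q>s4

Run two small machines in parallel and take their product. One (3 states) tracks partial matches of the forbidden pattern `pq`; the other (3 states) tracks the input length modulo 3. Each combined state is a pair, one component from each; accept when both components accept.
A 9-state machine:
        p   q  
>* s0   s1  s2 
   s1   s3  s4 
   s2   s3  s5 
   s3   s6  s7 
   s4   s7  s7 
   s5   s6  s0 
 * s6   s1  s8 
   s7   s8  s8 
   s8   s4  s4 
(> = start, * = accepting)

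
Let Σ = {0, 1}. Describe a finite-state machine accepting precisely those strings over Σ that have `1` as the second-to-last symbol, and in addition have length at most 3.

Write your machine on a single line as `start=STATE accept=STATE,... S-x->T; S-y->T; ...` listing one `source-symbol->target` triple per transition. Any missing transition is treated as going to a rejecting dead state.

Build one automaton per condition and run them in lockstep. One (7 states) tracks the last 2 symbols read; the other (5 states) tracks the input length, saturating at 4. Each combined state is a pair, one component from each; accept when both components accept. Minimizing collapses redundant product states.
With 7 states:
        0   1  
>  s0   s1  s2 
   s1   s3  s4 
   s2   s5  s6 
   s3   s3  s3 
   s4   s5  s5 
 * s5   s3  s3 
 * s6   s5  s5 
(> = start, * = accepting)

start=s0; accept=s5,s6; s0-0->s1; s0-1->s2; s1-0->s3; s1-1->s4; s2-0->s5; s2-1->s6; s3-0->s3; s3-1->s3; s4-0->s5; s4-1->s5; s5-0->s3; s5-1->s3; s6-0->s5; s6-1->s5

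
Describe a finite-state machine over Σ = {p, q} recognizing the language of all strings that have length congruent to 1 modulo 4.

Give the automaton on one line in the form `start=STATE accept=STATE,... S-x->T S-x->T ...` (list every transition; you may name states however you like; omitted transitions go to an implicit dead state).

Count input length modulo 4: every symbol advances one step around the cycle S0 → S1 → S2 → S3 → S0. Accept at S1.
        p   q  
>  S0   S1  S1 
 * S1   S2  S2 
   S2   S3  S3 
   S3   S0  S0 
(> = start, * = accepting)

start=S0 accept=S1 S0-p->S1 S0-q->S1 S1-p->S2 S1-q->S2 S2-p->S3 S2-q->S3 S3-p->S0 S3-q->S0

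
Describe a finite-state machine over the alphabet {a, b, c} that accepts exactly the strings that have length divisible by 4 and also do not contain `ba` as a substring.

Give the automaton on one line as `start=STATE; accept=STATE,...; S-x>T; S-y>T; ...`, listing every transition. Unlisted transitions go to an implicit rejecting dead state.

start=S0; accept=S0,S9; S0-a>S1; S0-b>S2; S0-c>S1; S1-a>S3; S1-b>S4; S1-c>S3; S2-a>S5; S2-b>S4; S2-c>S3; S3-a>S6; S3-b>S7; S3-c>S6; S4-a>S8; S4-b>S7; S4-c>S6; S5-a>S8; S5-b>S8; S5-c>S8; S6-a>S0; S6-b>S9; S6-c>S0; S7-a>S10; S7-b>S9; S7-c>S0; S8-a>S10; S8-b>S10; S8-c>S10; S9-a>S11; S9-b>S2; S9-c>S1; S10-a>S11; S10-b>S11; S10-c>S11; S11-a>S5; S11-b>S5; S11-c>S5

Build one automaton per condition and run them in lockstep. One (4 states) tracks the input length modulo 4; the other (3 states) tracks partial matches of the forbidden pattern `ba`. Each combined state is a pair, one component from each; accept when both components accept.
12 states suffice.
          a    b    c  
>* S0     S1   S2   S1 
   S1     S3   S4   S3 
   S2     S5   S4   S3 
   S3     S6   S7   S6 
   S4     S8   S7   S6 
   S5     S8   S8   S8 
   S6     S0   S9   S0 
   S7    S10   S9   S0 
   S8    S10  S10  S10 
 * S9    S11   S2   S1 
   S10   S11  S11  S11 
   S11    S5   S5   S5 
(> = start, * = accepting)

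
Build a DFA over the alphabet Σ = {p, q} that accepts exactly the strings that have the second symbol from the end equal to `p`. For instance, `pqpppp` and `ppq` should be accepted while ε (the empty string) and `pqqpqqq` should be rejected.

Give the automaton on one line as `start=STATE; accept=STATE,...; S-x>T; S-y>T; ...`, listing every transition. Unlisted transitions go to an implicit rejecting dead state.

A DFA must remember the last 2 symbols (since which symbol is second-to-last isn't known until the input ends). Use one state per possible window of the last ≤2 symbols; accept from those whose window starts with `p`.
7 states suffice.
        p   q  
>  s0   s1  s2 
   s1   s3  s4 
   s2   s5  s6 
 * s3   s3  s4 
 * s4   s5  s6 
   s5   s3  s4 
   s6   s5  s6 
(> = start, * = accepting)

start=s0; accept=s3,s4; s0-p>s1; s0-q>s2; s1-p>s3; s1-q>s4; s2-p>s5; s2-q>s6; s3-p>s3; s3-q>s4; s4-p>s5; s4-q>s6; s5-p>s3; s5-q>s4; s6-p>s5; s6-q>s6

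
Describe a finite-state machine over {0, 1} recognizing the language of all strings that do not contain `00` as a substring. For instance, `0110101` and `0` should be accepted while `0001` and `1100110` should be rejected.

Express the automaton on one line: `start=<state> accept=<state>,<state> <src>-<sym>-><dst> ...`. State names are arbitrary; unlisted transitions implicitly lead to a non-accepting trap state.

This is the complement of 'contains `00`'. Use the same substring-matching states — s0 through s2 holding how much of `00` has just been matched — but flip the accepting set: everything except the trap s2 accepts.
A 3-state machine:
        0   1  
>* s0   s1  s0 
 * s1   s2  s0 
   s2   s2  s2 
(> = start, * = accepting)

start=s0 accept=s0,s1 s0-0->s1 s0-1->s0 s1-0->s2 s1-1->s0 s2-0->s2 s2-1->s2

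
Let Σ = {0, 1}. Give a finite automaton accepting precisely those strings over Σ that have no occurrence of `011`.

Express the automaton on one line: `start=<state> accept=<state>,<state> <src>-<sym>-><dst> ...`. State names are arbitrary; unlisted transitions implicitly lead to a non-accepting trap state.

Track partial matches of the forbidden pattern `011`. State q3 is a dead state reached once `011` has occurred; every other state accepts. q0 means no part of `011` is currently matched.
4 states suffice.
        0   1  
>* q0   q1  q0 
 * q1   q1  q2 
 * q2   q1  q3 
   q3   q3  q3 
(> = start, * = accepting)

start=q0 accept=q0,q1,q2 q0-0->q1 q0-1->q0 q1-0->q1 q1-1->q2 q2-0->q1 q2-1->q3 q3-0->q3 q3-1->q3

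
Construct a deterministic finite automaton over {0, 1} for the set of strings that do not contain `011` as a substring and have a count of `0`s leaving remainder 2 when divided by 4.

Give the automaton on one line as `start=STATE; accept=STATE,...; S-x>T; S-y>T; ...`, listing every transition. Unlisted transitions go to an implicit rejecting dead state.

start=A; accept=C,F; A-0>B; A-1>A; B-0>C; B-1>D; C-0>E; C-1>F; D-0>C; D-1>G; E-0>H; E-1>I; F-0>E; F-1>J; G-0>J; G-1>G; H-0>B; H-1>K; I-0>H; I-1>L; J-0>L; J-1>J; K-0>B; K-1>M; L-0>M; L-1>L; M-0>G; M-1>M

Run two small machines in parallel and take their product. The first has 4 states tracking partial matches of the forbidden pattern `011`; the second has 4 states tracking the count of `0`s modulo 4. A product state is a pair (one from each), accepting exactly when both do.
A 13-state machine:
       0  1 
>  A   B  A 
   B   C  D 
 * C   E  F 
   D   C  G 
   E   H  I 
 * F   E  J 
   G   J  G 
   H   B  K 
   I   H  L 
   J   L  J 
   K   B  M 
   L   M  L 
   M   G  M 
(> = start, * = accepting)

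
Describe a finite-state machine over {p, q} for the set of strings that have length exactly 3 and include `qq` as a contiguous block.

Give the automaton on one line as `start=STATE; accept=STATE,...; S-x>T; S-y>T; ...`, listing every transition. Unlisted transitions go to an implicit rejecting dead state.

start=S0; accept=S6; S0-p>S1; S0-q>S2; S1-p>S3; S1-q>S4; S2-p>S3; S2-q>S5; S3-p>S3; S3-q>S3; S4-p>S3; S4-q>S6; S5-p>S6; S5-q>S6; S6-p>S3; S6-q>S3

Build one automaton per condition and run them in lockstep. One (5 states) tracks the input length, saturating at 4; the other (3 states) tracks whether and how much of `qq` has been seen. Each combined state is a pair, one component from each; accept when both components accept. Equivalent product states are then merged.
        p   q  
>  S0   S1  S2 
   S1   S3  S4 
   S2   S3  S5 
   S3   S3  S3 
   S4   S3  S6 
   S5   S6  S6 
 * S6   S3  S3 
(> = start, * = accepting)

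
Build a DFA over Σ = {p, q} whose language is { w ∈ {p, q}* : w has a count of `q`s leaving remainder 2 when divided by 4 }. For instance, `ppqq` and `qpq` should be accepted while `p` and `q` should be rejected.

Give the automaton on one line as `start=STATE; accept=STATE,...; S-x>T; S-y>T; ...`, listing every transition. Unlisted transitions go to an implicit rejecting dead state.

start=A; accept=C; A-p>A; A-q>B; B-p>B; B-q>C; C-p>C; C-q>D; D-p>D; D-q>A

The only thing that matters is how many `q`s have appeared, reduced mod 4. Use one state per residue: A for 0, …, D for 3. Reading `q` moves to the next residue; anything else stays put. C is accepting.
4 states suffice.
       p  q 
>  A   A  B 
   B   B  C 
 * C   C  D 
   D   D  A 
(> = start, * = accepting)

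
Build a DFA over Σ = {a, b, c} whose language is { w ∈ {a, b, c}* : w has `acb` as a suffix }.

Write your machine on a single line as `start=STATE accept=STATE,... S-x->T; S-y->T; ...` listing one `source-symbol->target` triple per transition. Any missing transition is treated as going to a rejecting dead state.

start=q0; accept=q3; q0-a->q1; q0-b->q0; q0-c->q0; q1-a->q1; q1-b->q0; q1-c->q2; q2-a->q1; q2-b->q3; q2-c->q0; q3-a->q1; q3-b->q0; q3-c->q0

Remember how much of `acb` the current input suffix matches. State q0 means no match yet; q1 means the last symbol is `a`; q2 means the last 2 symbols are `ac`; q3 means the last 3 symbols are `acb`. Only q3 accepts. On a mismatch, fall back to the longest proper suffix that is still a prefix of `acb`.
With 4 states:
        a   b   c  
>  q0   q1  q0  q0 
   q1   q1  q0  q2 
   q2   q1  q3  q0 
 * q3   q1  q0  q0 
(> = start, * = accepting)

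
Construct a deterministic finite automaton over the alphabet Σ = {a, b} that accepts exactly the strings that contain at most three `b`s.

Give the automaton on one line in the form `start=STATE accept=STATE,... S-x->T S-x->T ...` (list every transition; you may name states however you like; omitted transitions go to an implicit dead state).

start=q0 accept=q0,q1,q2,q3 q0-a->q0 q0-b->q1 q1-a->q1 q1-b->q2 q2-a->q2 q2-b->q3 q3-a->q3 q3-b->q4 q4-a->q4 q4-b->q4

Only the number of `b`s matters, and only up to 4. Make a chain q0 → q1 → q2 → q3 → q4 advanced by each `b` (with q4 absorbing); every other symbol self-loops. The accepting set is {q0, q1, q2, q3}.
A 5-state machine:
        a   b  
>* q0   q0  q1 
 * q1   q1  q2 
 * q2   q2  q3 
 * q3   q3  q4 
   q4   q4  q4 
(> = start, * = accepting)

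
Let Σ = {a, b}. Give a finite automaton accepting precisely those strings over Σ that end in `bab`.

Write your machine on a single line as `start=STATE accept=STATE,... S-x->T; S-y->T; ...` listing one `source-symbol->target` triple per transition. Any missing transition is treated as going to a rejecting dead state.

start=s0; accept=s3; s0-a->s0; s0-b->s1; s1-a->s2; s1-b->s1; s2-a->s0; s2-b->s3; s3-a->s2; s3-b->s1

Remember how much of `bab` the current input suffix matches. State s0 means no match yet; s1 means the last symbol is `b`; s2 means the last 2 symbols are `ba`; s3 means the last 3 symbols are `bab`. Only s3 accepts. On a mismatch, fall back to the longest proper suffix that is still a prefix of `bab`.
A 4-state machine:
        a   b  
>  s0   s0  s1 
   s1   s2  s1 
   s2   s0  s3 
 * s3   s2  s1 
(> = start, * = accepting)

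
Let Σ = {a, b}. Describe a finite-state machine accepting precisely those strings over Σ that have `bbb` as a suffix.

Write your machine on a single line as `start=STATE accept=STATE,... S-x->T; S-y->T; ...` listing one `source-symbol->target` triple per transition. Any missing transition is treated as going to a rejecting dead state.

start=s0; accept=s3; s0-a->s0; s0-b->s1; s1-a->s0; s1-b->s2; s2-a->s0; s2-b->s3; s3-a->s0; s3-b->s3

Let each state record the length of the longest suffix of the input read so far that is also a prefix of `bbb`. s1 means the last symbol is `b`; s2 means the last 2 symbols are `bb`; s3 means the last 3 symbols are `bbb`. Accept only at s3, where the string currently ends in `bbb`.
A 4-state machine:
        a   b  
>  s0   s0  s1 
   s1   s0  s2 
   s2   s0  s3 
 * s3   s0  s3 
(> = start, * = accepting)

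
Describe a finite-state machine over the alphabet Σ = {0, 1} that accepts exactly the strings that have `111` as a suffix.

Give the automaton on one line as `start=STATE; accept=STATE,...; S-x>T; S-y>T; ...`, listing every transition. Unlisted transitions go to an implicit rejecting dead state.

start=A; accept=D; A-0>A; A-1>B; B-0>A; B-1>C; C-0>A; C-1>D; D-0>A; D-1>D

Remember how much of `111` the current input suffix matches. State A means no match yet; B means the last symbol is `1`; C means the last 2 symbols are `11`; D means the last 3 symbols are `111`. Only D accepts. On a mismatch, fall back to the longest proper suffix that is still a prefix of `111`.
       0  1 
>  A   A  B 
   B   A  C 
   C   A  D 
 * D   A  D 
(> = start, * = accepting)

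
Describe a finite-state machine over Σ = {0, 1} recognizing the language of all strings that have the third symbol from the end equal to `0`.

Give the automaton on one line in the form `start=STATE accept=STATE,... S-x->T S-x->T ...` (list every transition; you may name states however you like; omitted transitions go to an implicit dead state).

start=q0 accept=q7,q8,q9,q10 q0-0->q1 q0-1->q2 q1-0->q3 q1-1->q4 q2-0->q5 q2-1->q6 q3-0->q7 q3-1->q8 q4-0->q9 q4-1->q10 q5-0->q11 q5-1->q12 q6-0->q13 q6-1->q14 q7-0->q7 q7-1->q8 q8-0->q9 q8-1->q10 q9-0->q11 q9-1->q12 q10-0->q13 q10-1->q14 q11-0->q7 q11-1->q8 q12-0->q9 q12-1->q10 q13-0->q11 q13-1->q12 q14-0->q13 q14-1->q14

Because acceptance depends on a position counted from the end, the machine has to buffer the most recent 3 symbols. Make each state the string of the last up-to-3 symbols read; on input `x` shift the window left and append `x`. Accept when the buffered window has length 3 and begins with `0`.
With 15 states:
          0    1  
>  q0     q1   q2 
   q1     q3   q4 
   q2     q5   q6 
   q3     q7   q8 
   q4     q9  q10 
   q5    q11  q12 
   q6    q13  q14 
 * q7     q7   q8 
 * q8     q9  q10 
 * q9    q11  q12 
 * q10   q13  q14 
   q11    q7   q8 
   q12    q9  q10 
   q13   q11  q12 
   q14   q13  q14 
(> = start, * = accepting)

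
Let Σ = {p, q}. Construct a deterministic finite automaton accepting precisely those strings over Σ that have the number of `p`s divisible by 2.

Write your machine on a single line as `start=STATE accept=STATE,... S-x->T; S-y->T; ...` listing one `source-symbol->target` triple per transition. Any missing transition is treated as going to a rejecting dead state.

start=S0; accept=S0; S0-p->S1; S0-q->S0; S1-p->S0; S1-q->S1

The only thing that matters is how many `p`s have appeared, reduced mod 2. Use one state per residue: S0 for 0, …, S1 for 1. Reading `p` moves to the next residue; anything else stays put. S0 is accepting.
        p   q  
>* S0   S1  S0 
   S1   S0  S1 
(> = start, * = accepting)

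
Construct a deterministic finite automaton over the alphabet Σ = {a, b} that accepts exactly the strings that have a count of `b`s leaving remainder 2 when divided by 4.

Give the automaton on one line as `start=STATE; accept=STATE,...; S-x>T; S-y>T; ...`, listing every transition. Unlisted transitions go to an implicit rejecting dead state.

The only thing that matters is how many `b`s have appeared, reduced mod 4. Use one state per residue: q0 for 0, …, q3 for 3. Reading `b` moves to the next residue; anything else stays put. q2 is accepting.
4 states suffice.
        a   b  
>  q0   q0  q1 
   q1   q1  q2 
 * q2   q2  q3 
   q3   q3  q0 
(> = start, * = accepting)

start=q0; accept=q2; q0-a>q0; q0-b>q1; q1-a>q1; q1-b>q2; q2-a>q2; q2-b>q3; q3-a>q3; q3-b>q0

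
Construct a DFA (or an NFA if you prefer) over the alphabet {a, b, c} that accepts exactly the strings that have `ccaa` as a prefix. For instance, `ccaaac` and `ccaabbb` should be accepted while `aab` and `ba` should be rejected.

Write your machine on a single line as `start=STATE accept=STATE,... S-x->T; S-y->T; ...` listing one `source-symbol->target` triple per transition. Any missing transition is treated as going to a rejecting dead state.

Walk along `ccaa` while the input agrees: from S0 take `c` to S1, and so on. Any deviation drops to the rejecting sink S5. Once S4 is reached the prefix is confirmed and every continuation is accepted.
With 6 states:
        a   b   c  
>  S0   S5  S5  S1 
   S1   S5  S5  S2 
   S2   S3  S5  S5 
   S3   S4  S5  S5 
 * S4   S4  S4  S4 
   S5   S5  S5  S5 
(> = start, * = accepting)

start=S0; accept=S4; S0-a->S5; S0-b->S5; S0-c->S1; S1-a->S5; S1-b->S5; S1-c->S2; S2-a->S3; S2-b->S5; S2-c->S5; S3-a->S4; S3-b->S5; S3-c->S5; S4-a->S4; S4-b->S4; S4-c->S4; S5-a->S5; S5-b->S5; S5-c->S5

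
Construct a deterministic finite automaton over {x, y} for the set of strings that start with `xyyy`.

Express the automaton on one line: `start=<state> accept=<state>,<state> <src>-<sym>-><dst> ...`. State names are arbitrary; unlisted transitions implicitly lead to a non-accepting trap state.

Walk along `xyyy` while the input agrees: from q0 take `x` to q1, and so on. Any deviation drops to the rejecting sink q5. Once q4 is reached the prefix is confirmed and every continuation is accepted.
A 6-state machine:
        x   y  
>  q0   q1  q5 
   q1   q5  q2 
   q2   q5  q3 
   q3   q5  q4 
 * q4   q4  q4 
   q5   q5  q5 
(> = start, * = accepting)

start=q0 accept=q4 q0-x->q1 q0-y->q5 q1-x->q5 q1-y->q2 q2-x->q5 q2-y->q3 q3-x->q5 q3-y->q4 q4-x->q4 q4-y->q4 q5-x->q5 q5-y->q5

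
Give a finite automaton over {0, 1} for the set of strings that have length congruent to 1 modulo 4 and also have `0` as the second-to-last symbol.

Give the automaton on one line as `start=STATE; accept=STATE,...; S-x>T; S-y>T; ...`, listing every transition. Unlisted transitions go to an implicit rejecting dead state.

Handle the two conditions separately and then intersect. The first has 4 states tracking the input length modulo 4; the second has 7 states tracking the last 2 symbols read. A product state is a pair (one from each), accepting exactly when both do. Equivalent product states are then merged.
A 6-state machine:
        0   1  
>  q0   q1  q1 
   q1   q2  q2 
   q2   q3  q3 
   q3   q4  q0 
   q4   q5  q5 
 * q5   q2  q2 
(> = start, * = accepting)

start=q0; accept=q5; q0-0>q1; q0-1>q1; q1-0>q2; q1-1>q2; q2-0>q3; q2-1>q3; q3-0>q4; q3-1>q0; q4-0>q5; q4-1>q5; q5-0>q2; q5-1>q2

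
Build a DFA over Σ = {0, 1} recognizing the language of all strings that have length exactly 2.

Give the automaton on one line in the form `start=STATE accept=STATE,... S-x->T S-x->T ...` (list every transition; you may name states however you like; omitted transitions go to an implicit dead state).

start=S0 accept=S2 S0-0->S1 S0-1->S1 S1-0->S2 S1-1->S2 S2-0->S3 S2-1->S3 S3-0->S3 S3-1->S3

We only need to distinguish lengths 0, 1, …, 2, and '>2'. Chain S0 → S1 → S2 → S3 on every symbol, with S3 looping. Accepting states: {S2}.
A 4-state machine:
        0   1  
>  S0   S1  S1 
   S1   S2  S2 
 * S2   S3  S3 
   S3   S3  S3 
(> = start, * = accepting)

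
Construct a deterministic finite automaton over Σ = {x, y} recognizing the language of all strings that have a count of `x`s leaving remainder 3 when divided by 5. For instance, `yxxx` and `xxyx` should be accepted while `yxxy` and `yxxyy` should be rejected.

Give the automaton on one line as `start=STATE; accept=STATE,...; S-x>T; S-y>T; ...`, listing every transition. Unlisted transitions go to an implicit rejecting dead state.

Keep the running count of `x`s modulo 5: each `x` advances along the cycle q0 → q1 → q2 → q3 → q4 → q0 while other symbols loop. Accept at q3.
A 5-state machine:
        x   y  
>  q0   q1  q0 
   q1   q2  q1 
   q2   q3  q2 
 * q3   q4  q3 
   q4   q0  q4 
(> = start, * = accepting)

start=q0; accept=q3; q0-x>q1; q0-y>q0; q1-x>q2; q1-y>q1; q2-x>q3; q2-y>q2; q3-x>q4; q3-y>q3; q4-x>q0; q4-y>q4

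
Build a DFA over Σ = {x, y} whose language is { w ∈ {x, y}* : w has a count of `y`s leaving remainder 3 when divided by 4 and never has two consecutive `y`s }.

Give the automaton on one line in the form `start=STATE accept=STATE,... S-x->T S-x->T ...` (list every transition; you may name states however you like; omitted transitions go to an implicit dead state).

start=A accept=G,H A-x->A A-y->B B-x->C B-y->D C-x->C C-y->E D-x->D D-y->D E-x->F E-y->D F-x->F F-y->G G-x->H G-y->D H-x->H H-y->I I-x->A I-y->D

Run two small machines in parallel and take their product. One (4 states) tracks the count of `y`s modulo 4; the other (3 states) tracks partial matches of the forbidden pattern `yy`. Each combined state is a pair, one component from each; accept when both components accept. Minimizing collapses redundant product states.
With 9 states:
       x  y 
>  A   A  B 
   B   C  D 
   C   C  E 
   D   D  D 
   E   F  D 
   F   F  G 
 * G   H  D 
 * H   H  I 
   I   A  D 
(> = start, * = accepting)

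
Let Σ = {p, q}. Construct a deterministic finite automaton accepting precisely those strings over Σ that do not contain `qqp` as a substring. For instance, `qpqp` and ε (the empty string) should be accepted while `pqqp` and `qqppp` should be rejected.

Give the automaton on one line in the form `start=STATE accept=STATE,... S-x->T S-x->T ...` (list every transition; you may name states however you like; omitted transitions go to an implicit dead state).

start=s0 accept=s0,s1,s2 s0-p->s0 s0-q->s1 s1-p->s0 s1-q->s2 s2-p->s3 s2-q->s2 s3-p->s3 s3-q->s3

Track partial matches of the forbidden pattern `qqp`. State s3 is a dead state reached once `qqp` has occurred; every other state accepts. s0 means no part of `qqp` is currently matched.
        p   q  
>* s0   s0  s1 
 * s1   s0  s2 
 * s2   s3  s2 
   s3   s3  s3 
(> = start, * = accepting)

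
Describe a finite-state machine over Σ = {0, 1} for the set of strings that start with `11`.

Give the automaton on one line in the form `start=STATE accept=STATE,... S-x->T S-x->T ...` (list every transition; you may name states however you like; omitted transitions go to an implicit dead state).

start=s0 accept=s2 s0-0->s3 s0-1->s1 s1-0->s3 s1-1->s2 s2-0->s2 s2-1->s2 s3-0->s3 s3-1->s3

Check the first 2 symbols one by one: s0 through s1 record how many have matched `11` so far; any wrong symbol goes to the dead state s3. After all 2 match we enter the accepting sink s2.
4 states suffice.
        0   1  
>  s0   s3  s1 
   s1   s3  s2 
 * s2   s2  s2 
   s3   s3  s3 
(> = start, * = accepting)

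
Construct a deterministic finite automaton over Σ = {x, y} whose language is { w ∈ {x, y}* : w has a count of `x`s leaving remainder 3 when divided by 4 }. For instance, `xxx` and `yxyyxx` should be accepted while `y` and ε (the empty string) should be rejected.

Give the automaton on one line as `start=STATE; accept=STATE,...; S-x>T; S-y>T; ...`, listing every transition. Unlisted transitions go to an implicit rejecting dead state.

start=q0; accept=q3; q0-x>q1; q0-y>q0; q1-x>q2; q1-y>q1; q2-x>q3; q2-y>q2; q3-x>q0; q3-y>q3

The only thing that matters is how many `x`s have appeared, reduced mod 4. Use one state per residue: q0 for 0, …, q3 for 3. Reading `x` moves to the next residue; anything else stays put. q3 is accepting.
4 states suffice.
        x   y  
>  q0   q1  q0 
   q1   q2  q1 
   q2   q3  q2 
 * q3   q0  q3 
(> = start, * = accepting)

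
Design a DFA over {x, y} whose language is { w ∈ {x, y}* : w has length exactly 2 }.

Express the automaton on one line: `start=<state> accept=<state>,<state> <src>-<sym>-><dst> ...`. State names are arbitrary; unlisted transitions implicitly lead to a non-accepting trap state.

Count input length up to 3: every symbol moves from s0 toward s3, which means 'more than 2' and absorbs. Accept from {s2}.
4 states suffice.
        x   y  
>  s0   s1  s1 
   s1   s2  s2 
 * s2   s3  s3 
   s3   s3  s3 
(> = start, * = accepting)

start=s0 accept=s2 s0-x->s1 s0-y->s1 s1-x->s2 s1-y->s2 s2-x->s3 s2-y->s3 s3-x->s3 s3-y->s3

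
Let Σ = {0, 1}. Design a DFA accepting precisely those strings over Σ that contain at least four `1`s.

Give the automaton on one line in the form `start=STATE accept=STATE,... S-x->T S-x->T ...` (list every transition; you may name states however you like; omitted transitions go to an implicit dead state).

Only the number of `1`s matters, and only up to 5. Make a chain A → B → C → D → E → F advanced by each `1` (with F absorbing); every other symbol self-loops. The accepting set is {E, F}.
A 6-state machine:
       0  1 
>  A   A  B 
   B   B  C 
   C   C  D 
   D   D  E 
 * E   E  F 
 * F   F  F 
(> = start, * = accepting)

start=A accept=E,F A-0->A A-1->B B-0->B B-1->C C-0->C C-1->D D-0->D D-1->E E-0->E E-1->F F-0->F F-1->F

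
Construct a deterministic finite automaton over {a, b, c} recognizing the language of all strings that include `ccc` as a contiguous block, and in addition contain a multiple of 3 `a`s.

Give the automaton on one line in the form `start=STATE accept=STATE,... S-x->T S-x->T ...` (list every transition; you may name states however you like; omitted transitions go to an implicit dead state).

Build one automaton per condition and run them in lockstep. One (4 states) tracks whether and how much of `ccc` has been seen; the other (3 states) tracks the count of `a`s modulo 3. Each combined state is a pair, one component from each; accept when both components accept.
12 states suffice.
          a    b    c  
>  S0     S1   S0   S2 
   S1     S3   S1   S4 
   S2     S1   S0   S5 
   S3     S0   S3   S6 
   S4     S3   S1   S7 
   S5     S1   S0   S8 
   S6     S0   S3   S9 
   S7     S3   S1  S10 
 * S8    S10   S8   S8 
   S9     S0   S3  S11 
   S10   S11  S10  S10 
   S11    S8  S11  S11 
(> = start, * = accepting)

start=S0 accept=S8 S0-a->S1 S0-b->S0 S0-c->S2 S1-a->S3 S1-b->S1 S1-c->S4 S2-a->S1 S2-b->S0 S2-c->S5 S3-a->S0 S3-b->S3 S3-c->S6 S4-a->S3 S4-b->S1 S4-c->S7 S5-a->S1 S5-b->S0 S5-c->S8 S6-a->S0 S6-b->S3 S6-c->S9 S7-a->S3 S7-b->S1 S7-c->S10 S8-a->S10 S8-b->S8 S8-c->S8 S9-a->S0 S9-b->S3 S9-c->S11 S10-a->S11 S10-b->S10 S10-c->S10 S11-a->S8 S11-b->S11 S11-c->S11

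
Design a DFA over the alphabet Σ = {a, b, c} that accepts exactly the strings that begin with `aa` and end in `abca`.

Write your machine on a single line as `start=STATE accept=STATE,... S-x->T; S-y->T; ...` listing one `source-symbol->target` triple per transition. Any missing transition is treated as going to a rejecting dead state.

start=q0; accept=q7; q0-a->q1; q0-b->q2; q0-c->q2; q1-a->q3; q1-b->q2; q1-c->q2; q2-a->q2; q2-b->q2; q2-c->q2; q3-a->q3; q3-b->q4; q3-c->q5; q4-a->q3; q4-b->q5; q4-c->q6; q5-a->q3; q5-b->q5; q5-c->q5; q6-a->q7; q6-b->q5; q6-c->q5; q7-a->q3; q7-b->q4; q7-c->q5

Handle the two conditions separately and then intersect. One (4 states) tracks whether the input so far still matches the prefix `aa`; the other (5 states) tracks how much of the suffix `abca` has currently been matched. Each combined state is a pair, one component from each; accept when both components accept. After merging equivalent states the machine shrinks.
8 states suffice.
        a   b   c  
>  q0   q1  q2  q2 
   q1   q3  q2  q2 
   q2   q2  q2  q2 
   q3   q3  q4  q5 
   q4   q3  q5  q6 
   q5   q3  q5  q5 
   q6   q7  q5  q5 
 * q7   q3  q4  q5 
(> = start, * = accepting)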